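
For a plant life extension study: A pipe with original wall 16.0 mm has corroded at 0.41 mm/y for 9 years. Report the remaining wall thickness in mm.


Remaining wall = original − CR × time
t = 16.0 − 0.41*9 = 16.0 − 3.69 = 12.31 mm

12.31 mm


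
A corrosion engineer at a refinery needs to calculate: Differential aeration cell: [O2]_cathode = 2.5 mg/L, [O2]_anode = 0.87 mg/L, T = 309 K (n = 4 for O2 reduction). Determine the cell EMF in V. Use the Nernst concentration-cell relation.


Apply the Nernst concentration-cell relation: E = (RT/nF)*ln(C_cathode/C_anode)
RT/nF = 8.314*309/(4*96485) = 0.00665654 V
ln(2.5/0.87) = 1.05555
E = 0.00665654 * 1.05555 = 0.00703 V

0.00703 V


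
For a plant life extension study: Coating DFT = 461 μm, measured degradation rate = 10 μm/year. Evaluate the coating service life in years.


Service life = thickness / degradation rate
Life = 461 / 10 = 46.1 years

46.1 years


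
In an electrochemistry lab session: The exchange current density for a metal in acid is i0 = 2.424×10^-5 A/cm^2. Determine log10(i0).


i0 = 2.424×10^-5 A/cm^2
log10(i0) = -4.615

-4.615


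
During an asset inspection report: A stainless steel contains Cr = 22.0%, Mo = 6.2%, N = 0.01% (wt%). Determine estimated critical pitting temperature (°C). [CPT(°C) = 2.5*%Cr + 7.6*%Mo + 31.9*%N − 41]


Apply the ASTM G48 empirical CPT estimate: CPT(°C) = 2.5*%Cr + 7.6*%Mo + 31.9*%N − 41
2.5*22.0 = 55; 7.6*6.2 = 47.12; 31.9*0.01 = 0.319
CPT = 55 + 47.12 + 0.319 − 41 = 61.439 °C
Rounded to 0.1 °C: CPT ≈ 61.4 °C

61.4 °C


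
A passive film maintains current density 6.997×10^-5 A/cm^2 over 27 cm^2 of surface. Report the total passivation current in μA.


I = i_pass * A, then convert A → μA (×10^6)
I = 6.997×10^-5 * 27 * 10^6 = 1889.19 μA

1889.19 μA


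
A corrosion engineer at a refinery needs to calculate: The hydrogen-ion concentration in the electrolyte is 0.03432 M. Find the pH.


pH = −log10[H+]
pH = −log10(0.03432) = 1.46

1.46


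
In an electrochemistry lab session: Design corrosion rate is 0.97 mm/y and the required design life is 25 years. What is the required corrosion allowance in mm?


Corrosion allowance = CR × design life
CA = 0.97 * 25 = 24.25 mm

24.25 mm


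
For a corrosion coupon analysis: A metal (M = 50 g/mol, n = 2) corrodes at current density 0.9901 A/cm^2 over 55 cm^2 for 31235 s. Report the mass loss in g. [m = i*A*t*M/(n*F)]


Apply Faraday's law: m = i*A*t*M / (n*F)
Total charge passed Q = i*A*t = 0.9901*55*31235 = 1700917.5425 C
m = Q*M/(n*F) = 1700917.5425*50/(2*96485) = 440.72072 g

440.72072 g


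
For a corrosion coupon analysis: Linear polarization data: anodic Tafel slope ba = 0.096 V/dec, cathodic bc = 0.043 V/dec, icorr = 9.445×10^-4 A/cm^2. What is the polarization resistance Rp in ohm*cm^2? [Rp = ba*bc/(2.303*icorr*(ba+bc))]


Apply the Stern-Geary equation: Rp = ba*bc / (2.303*icorr*(ba+bc))
ba*bc = 0.096*0.043 = 0.004128
ba+bc = 0.139; 2.303*icorr*(ba+bc) = 2.303*9.445×10^-4*0.139 = 3.0235051×10^-4
Rp = 0.004128 / 3.0235051×10^-4 = 13.65 ohm*cm^2

13.65 ohm*cm^2


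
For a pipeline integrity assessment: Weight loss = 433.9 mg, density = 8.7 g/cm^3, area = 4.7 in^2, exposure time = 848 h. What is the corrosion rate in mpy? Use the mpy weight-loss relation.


Apply the mpy weight-loss relation: CR = 534 * W / (D * A * T)
Numerator: 534 * 433.9 = 231702.6
Denominator: 8.7 * 4.7 * 848 = 34674.72
CR = 231702.6 / 34674.72 = 6.6822 mpy

6.6822 mpy


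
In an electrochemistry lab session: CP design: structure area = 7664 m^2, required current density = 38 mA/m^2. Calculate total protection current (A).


I = area * current density, then convert mA → A (÷1000)
I = 7664 * 38 / 1000 = 291.23 A

291.23 A


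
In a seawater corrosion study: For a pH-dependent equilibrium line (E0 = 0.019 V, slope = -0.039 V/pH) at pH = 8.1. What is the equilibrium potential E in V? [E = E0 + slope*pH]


Apply the Pourbaix line equation: E = E0 + slope*pH
E = 0.019 + (-0.039)*8.1 = 0.019 + (-0.3159) = -0.2969 V
Rounded to 3 decimal places: E = -0.297 V

-0.297 V


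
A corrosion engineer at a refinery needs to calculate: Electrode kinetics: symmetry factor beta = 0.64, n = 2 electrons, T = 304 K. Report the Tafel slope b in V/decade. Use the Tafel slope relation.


Apply the Tafel slope relation: b = 2.303*R*T/(beta*n*F)
Numerator: 2.303 * 8.314 * 304 = 5820.73
Denominator: 0.64 * 2 * 96485 = 123500.8
b = 5820.73 / 123500.8 = 0.0471 V/decade

0.0471 V/decade


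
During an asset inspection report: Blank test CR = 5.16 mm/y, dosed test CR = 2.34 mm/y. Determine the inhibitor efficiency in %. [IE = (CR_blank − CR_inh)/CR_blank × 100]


Apply the inhibitor-efficiency definition: IE = (CR_blank − CR_inh)/CR_blank × 100
IE = (5.16 − 2.34) / 5.16 × 100
IE = 2.82 / 5.16 × 100 = 54.7 %

54.7 %


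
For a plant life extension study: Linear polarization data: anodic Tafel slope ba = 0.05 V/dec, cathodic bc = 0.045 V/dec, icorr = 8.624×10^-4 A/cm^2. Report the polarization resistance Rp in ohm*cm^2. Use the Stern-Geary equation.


Apply the Stern-Geary equation: Rp = ba*bc / (2.303*icorr*(ba+bc))
ba*bc = 0.05*0.045 = 0.00225
ba+bc = 0.095; 2.303*icorr*(ba+bc) = 2.303*8.624×10^-4*0.095 = 1.8868018×10^-4
Rp = 0.00225 / 1.8868018×10^-4 = 11.92 ohm*cm^2

11.92 ohm*cm^2


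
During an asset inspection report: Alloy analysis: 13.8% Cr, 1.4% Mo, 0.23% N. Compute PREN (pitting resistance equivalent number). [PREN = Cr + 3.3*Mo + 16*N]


Apply the PREN formula: PREN = Cr + 3.3*Mo + 16*N
PREN = 13.8 + 3.3*1.4 + 16*0.23
PREN = 13.8 + 4.62 + 3.68 = 22.1

22.1


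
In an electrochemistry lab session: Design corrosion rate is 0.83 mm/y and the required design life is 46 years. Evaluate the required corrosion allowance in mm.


Corrosion allowance = CR × design life
CA = 0.83 * 46 = 38.18 mm

38.18 mm


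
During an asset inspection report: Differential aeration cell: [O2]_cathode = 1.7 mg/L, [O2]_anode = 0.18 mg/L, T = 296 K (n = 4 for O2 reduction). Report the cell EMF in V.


Apply the Nernst concentration-cell relation: E = (RT/nF)*ln(C_cathode/C_anode)
RT/nF = 8.314*296/(4*96485) = 0.00637649 V
ln(1.7/0.18) = 2.24543
E = 0.00637649 * 2.24543 = 0.01432 V

0.01432 V


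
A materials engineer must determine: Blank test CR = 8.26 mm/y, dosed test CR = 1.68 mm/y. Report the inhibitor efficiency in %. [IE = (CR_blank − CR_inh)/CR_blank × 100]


Apply the inhibitor-efficiency definition: IE = (CR_blank − CR_inh)/CR_blank × 100
IE = (8.26 − 1.68) / 8.26 × 100
IE = 6.58 / 8.26 × 100 = 79.7 %

79.7 %


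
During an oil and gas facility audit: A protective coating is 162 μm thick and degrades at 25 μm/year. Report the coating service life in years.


Service life = thickness / degradation rate
Life = 162 / 25 = 6.5 years

6.5 years


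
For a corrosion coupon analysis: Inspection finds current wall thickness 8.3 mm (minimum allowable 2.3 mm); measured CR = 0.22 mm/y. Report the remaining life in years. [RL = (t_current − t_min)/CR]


Apply the remaining-life relation: RL = (t_current − t_min) / CR
RL = (8.3 − 2.3) / 0.22 = 6.0 / 0.22 = 27.3 years

27.3 years


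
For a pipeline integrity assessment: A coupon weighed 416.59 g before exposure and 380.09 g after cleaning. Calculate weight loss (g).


Weight loss = initial − final
WL = 416.59 − 380.09 = 36.5 g

36.5 g


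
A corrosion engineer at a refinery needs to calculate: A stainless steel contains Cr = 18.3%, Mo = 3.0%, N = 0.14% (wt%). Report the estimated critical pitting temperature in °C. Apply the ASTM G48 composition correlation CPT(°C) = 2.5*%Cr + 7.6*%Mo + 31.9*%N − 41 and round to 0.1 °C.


Apply the ASTM G48 empirical CPT estimate: CPT(°C) = 2.5*%Cr + 7.6*%Mo + 31.9*%N − 41
2.5*18.3 = 45.75; 7.6*3.0 = 22.8; 31.9*0.14 = 4.466
CPT = 45.75 + 22.8 + 4.466 − 41 = 32.016 °C
Rounded to 0.1 °C: CPT ≈ 32.0 °C

32.0 °C


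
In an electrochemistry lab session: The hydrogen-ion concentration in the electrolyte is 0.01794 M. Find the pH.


pH = −log10[H+]
pH = −log10(0.01794) = 1.75

1.75


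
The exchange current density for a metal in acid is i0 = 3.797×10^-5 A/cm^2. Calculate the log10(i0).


i0 = 3.797×10^-5 A/cm^2
log10(i0) = -4.421

-4.421


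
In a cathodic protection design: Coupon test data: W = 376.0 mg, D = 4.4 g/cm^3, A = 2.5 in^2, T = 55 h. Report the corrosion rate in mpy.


Apply the mpy weight-loss relation: CR = 534 * W / (D * A * T)
Numerator: 534 * 376.0 = 200784.0
Denominator: 4.4 * 2.5 * 55 = 605.0
CR = 200784.0 / 605.0 = 331.87438 mpy

331.87438 mpy


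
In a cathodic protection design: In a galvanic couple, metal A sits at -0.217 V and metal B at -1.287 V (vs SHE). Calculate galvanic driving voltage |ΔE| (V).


Driving voltage is the absolute potential difference.
|ΔE| = |-0.217 − (-1.287)| = 1.07 V

1.07 V


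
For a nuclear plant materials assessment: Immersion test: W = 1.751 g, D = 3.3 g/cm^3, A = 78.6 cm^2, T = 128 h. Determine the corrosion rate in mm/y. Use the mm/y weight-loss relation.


Apply the mm/y weight-loss relation: CR = 87600 * W / (D * A * T)
Numerator: 87600 * 1.751 = 153387.6
Denominator: 3.3 * 78.6 * 128 = 33200.64
CR = 153387.6 / 33200.64 = 4.620019 mm/y

4.620019 mm/y


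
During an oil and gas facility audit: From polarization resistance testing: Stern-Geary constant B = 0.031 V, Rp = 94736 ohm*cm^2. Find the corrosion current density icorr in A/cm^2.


Apply the Stern-Geary relation: icorr = B / Rp
icorr = 0.031 / 94736 = 3.272×10^-7 A/cm^2

3.272×10^-7 A/cm^2


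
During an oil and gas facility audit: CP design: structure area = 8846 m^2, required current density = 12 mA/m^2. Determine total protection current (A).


I = area * current density, then convert mA → A (÷1000)
I = 8846 * 12 / 1000 = 106.15 A

106.15 A


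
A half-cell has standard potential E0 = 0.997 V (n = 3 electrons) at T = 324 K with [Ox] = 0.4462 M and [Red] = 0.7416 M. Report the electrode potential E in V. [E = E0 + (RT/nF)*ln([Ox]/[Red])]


Apply the Nernst equation: E = E0 + (RT/nF)*ln([Ox]/[Red])
Step 1: RT/nF = 8.314*324/(3*96485) = 0.00930623 V
Step 2: [Ox]/[Red] = 0.4462/0.7416 = 0.601672
Step 3: ln(0.601672) = -0.508043
Step 4: correction = 0.00930623 * -0.508043 = -0.005 V
E = 0.997 + -0.005 = 0.992 V

0.992 V


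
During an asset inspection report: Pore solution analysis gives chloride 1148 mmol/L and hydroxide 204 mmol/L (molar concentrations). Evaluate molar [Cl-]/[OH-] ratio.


Threshold parameter = [Cl-] / [OH-] (molar basis; both in mmol/L, so units cancel)
Ratio = 1148 / 204 = 5.63

5.63


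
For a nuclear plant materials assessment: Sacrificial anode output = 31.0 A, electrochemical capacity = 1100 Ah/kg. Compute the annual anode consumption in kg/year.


Annual consumption = current * hours per year / capacity
Rate = 31.0 * 8760 / 1100 = 246.9 kg/year

246.9 kg/year


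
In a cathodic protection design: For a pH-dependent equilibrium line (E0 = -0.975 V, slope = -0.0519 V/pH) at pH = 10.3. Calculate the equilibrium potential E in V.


Apply the Pourbaix line equation: E = E0 + slope*pH
E = -0.975 + (-0.0519)*10.3 = -0.975 + (-0.53457) = -1.50957 V
Rounded to 4 decimal places: E = -1.5096 V

-1.5096 V


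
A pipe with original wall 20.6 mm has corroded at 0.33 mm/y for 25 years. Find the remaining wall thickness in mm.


Remaining wall = original − CR × time
t = 20.6 − 0.33*25 = 20.6 − 8.25 = 12.35 mm

12.35 mm


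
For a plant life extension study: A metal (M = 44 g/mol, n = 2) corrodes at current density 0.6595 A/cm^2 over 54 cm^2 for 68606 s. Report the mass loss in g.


Apply Faraday's law: m = i*A*t*M / (n*F)
Total charge passed Q = i*A*t = 0.6595*54*68606 = 2443265.478 C
m = Q*M/(n*F) = 2443265.478*44/(2*96485) = 557.1 g

557.1 g


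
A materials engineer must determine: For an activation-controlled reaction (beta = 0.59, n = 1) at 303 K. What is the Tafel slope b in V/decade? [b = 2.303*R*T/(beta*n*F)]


Apply the Tafel slope relation: b = 2.303*R*T/(beta*n*F)
Numerator: 2.303 * 8.314 * 303 = 5801.58
Denominator: 0.59 * 1 * 96485 = 56926.15
b = 5801.58 / 56926.15 = 0.1019 V/decade

0.1019 V/decade


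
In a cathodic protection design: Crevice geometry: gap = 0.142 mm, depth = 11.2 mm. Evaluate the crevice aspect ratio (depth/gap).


Aspect ratio = depth / gap
Ratio = 11.2 / 0.142 = 78.9

78.9


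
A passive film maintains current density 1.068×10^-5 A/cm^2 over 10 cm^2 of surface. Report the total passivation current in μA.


I = i_pass * A, then convert A → μA (×10^6)
I = 1.068×10^-5 * 10 * 10^6 = 106.8 μA

106.8 μA


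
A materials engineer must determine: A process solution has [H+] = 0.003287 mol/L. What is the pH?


pH = −log10[H+]
pH = −log10(0.003287) = 2.48

2.48


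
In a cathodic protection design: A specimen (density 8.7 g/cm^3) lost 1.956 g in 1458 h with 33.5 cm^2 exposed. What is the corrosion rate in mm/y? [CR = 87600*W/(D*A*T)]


Apply the mm/y weight-loss relation: CR = 87600 * W / (D * A * T)
Numerator: 87600 * 1.956 = 171345.6
Denominator: 8.7 * 33.5 * 1458 = 424934.1
CR = 171345.6 / 424934.1 = 0.403229 mm/y

0.403229 mm/y


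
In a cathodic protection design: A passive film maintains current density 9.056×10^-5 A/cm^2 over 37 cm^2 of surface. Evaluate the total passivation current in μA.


I = i_pass * A, then convert A → μA (×10^6)
I = 9.056×10^-5 * 37 * 10^6 = 3350.72 μA

3350.72 μA


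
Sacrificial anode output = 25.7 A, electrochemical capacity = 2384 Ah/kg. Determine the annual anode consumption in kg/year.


Annual consumption = current * hours per year / capacity
Rate = 25.7 * 8760 / 2384 = 94.4 kg/year

94.4 kg/year


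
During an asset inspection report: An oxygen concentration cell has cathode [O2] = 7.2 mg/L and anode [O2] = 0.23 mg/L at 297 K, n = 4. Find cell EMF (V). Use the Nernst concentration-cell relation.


Apply the Nernst concentration-cell relation: E = (RT/nF)*ln(C_cathode/C_anode)
RT/nF = 8.314*297/(4*96485) = 0.00639804 V
ln(7.2/0.23) = 3.44376
E = 0.00639804 * 3.44376 = 0.02203 V

0.02203 V


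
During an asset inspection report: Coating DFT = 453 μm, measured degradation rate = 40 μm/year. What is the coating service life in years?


Service life = thickness / degradation rate
Life = 453 / 40 = 11.3 years

11.3 years


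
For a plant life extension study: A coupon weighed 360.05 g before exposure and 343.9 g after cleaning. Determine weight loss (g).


Weight loss = initial − final
WL = 360.05 − 343.9 = 16.15 g

16.15 g


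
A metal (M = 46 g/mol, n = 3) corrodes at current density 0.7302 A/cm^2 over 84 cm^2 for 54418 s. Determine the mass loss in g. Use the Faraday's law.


Apply Faraday's law: m = i*A*t*M / (n*F)
Total charge passed Q = i*A*t = 0.7302*84*54418 = 3337825.9824 C
m = Q*M/(n*F) = 3337825.9824*46/(3*96485) = 530.445 g

530.445 g


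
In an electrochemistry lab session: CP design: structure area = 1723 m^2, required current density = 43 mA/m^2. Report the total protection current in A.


I = area * current density, then convert mA → A (÷1000)
I = 1723 * 43 / 1000 = 74.09 A

74.09 A


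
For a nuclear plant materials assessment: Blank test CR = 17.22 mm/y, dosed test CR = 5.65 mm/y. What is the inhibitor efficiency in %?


Apply the inhibitor-efficiency definition: IE = (CR_blank − CR_inh)/CR_blank × 100
IE = (17.22 − 5.65) / 17.22 × 100
IE = 11.57 / 17.22 × 100 = 67.2 %

67.2 %


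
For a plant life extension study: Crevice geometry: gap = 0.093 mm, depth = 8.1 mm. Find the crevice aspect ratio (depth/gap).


Aspect ratio = depth / gap
Ratio = 8.1 / 0.093 = 87.1

87.1


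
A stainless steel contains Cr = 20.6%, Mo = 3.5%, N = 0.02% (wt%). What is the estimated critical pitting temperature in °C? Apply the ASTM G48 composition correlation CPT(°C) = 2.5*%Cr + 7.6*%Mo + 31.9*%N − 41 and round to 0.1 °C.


Apply the ASTM G48 empirical CPT estimate: CPT(°C) = 2.5*%Cr + 7.6*%Mo + 31.9*%N − 41
2.5*20.6 = 51.5; 7.6*3.5 = 26.6; 31.9*0.02 = 0.638
CPT = 51.5 + 26.6 + 0.638 − 41 = 37.738 °C
Rounded to 0.1 °C: CPT ≈ 37.7 °C

37.7 °C


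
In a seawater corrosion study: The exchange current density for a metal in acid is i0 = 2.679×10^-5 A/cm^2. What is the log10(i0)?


i0 = 2.679×10^-5 A/cm^2
log10(i0) = -4.572

-4.572


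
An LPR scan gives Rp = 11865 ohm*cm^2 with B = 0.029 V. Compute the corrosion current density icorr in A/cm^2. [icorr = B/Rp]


Apply the Stern-Geary relation: icorr = B / Rp
icorr = 0.029 / 11865 = 2.444×10^-6 A/cm^2

2.444×10^-6 A/cm^2


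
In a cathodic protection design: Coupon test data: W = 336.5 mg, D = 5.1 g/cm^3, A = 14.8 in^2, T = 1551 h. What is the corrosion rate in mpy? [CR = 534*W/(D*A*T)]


Apply the mpy weight-loss relation: CR = 534 * W / (D * A * T)
Numerator: 534 * 336.5 = 179691.0
Denominator: 5.1 * 14.8 * 1551 = 117069.48
CR = 179691.0 / 117069.48 = 1.53491 mpy

1.53491 mpy


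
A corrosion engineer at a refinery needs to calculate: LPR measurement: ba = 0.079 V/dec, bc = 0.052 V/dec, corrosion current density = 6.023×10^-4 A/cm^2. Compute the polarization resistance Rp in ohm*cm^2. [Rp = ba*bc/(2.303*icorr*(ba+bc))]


Apply the Stern-Geary equation: Rp = ba*bc / (2.303*icorr*(ba+bc))
ba*bc = 0.079*0.052 = 0.004108
ba+bc = 0.131; 2.303*icorr*(ba+bc) = 2.303*6.023×10^-4*0.131 = 1.8170969×10^-4
Rp = 0.004108 / 1.8170969×10^-4 = 22.61 ohm*cm^2

22.61 ohm*cm^2


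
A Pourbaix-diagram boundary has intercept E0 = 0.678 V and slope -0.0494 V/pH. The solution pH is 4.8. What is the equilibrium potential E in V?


Apply the Pourbaix line equation: E = E0 + slope*pH
E = 0.678 + (-0.0494)*4.8 = 0.678 + (-0.23712) = 0.44088 V
Rounded to 3 decimal places: E = 0.441 V

0.441 V


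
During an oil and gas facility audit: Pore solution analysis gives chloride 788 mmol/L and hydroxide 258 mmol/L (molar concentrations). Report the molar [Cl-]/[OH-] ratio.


Threshold parameter = [Cl-] / [OH-] (molar basis; both in mmol/L, so units cancel)
Ratio = 788 / 258 = 3.05

3.05


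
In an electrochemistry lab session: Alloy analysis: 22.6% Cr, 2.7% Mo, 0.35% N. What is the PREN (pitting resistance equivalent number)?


Apply the PREN formula: PREN = Cr + 3.3*Mo + 16*N
PREN = 22.6 + 3.3*2.7 + 16*0.35
PREN = 22.6 + 8.91 + 5.6 = 37.11

37.11


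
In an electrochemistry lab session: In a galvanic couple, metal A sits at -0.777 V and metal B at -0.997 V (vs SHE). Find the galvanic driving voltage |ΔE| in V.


Driving voltage is the absolute potential difference.
|ΔE| = |-0.777 − (-0.997)| = 0.22 V

0.22 V


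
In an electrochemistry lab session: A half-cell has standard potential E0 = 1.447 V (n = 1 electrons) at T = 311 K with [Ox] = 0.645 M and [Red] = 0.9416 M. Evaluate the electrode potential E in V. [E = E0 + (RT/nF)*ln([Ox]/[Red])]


Apply the Nernst equation: E = E0 + (RT/nF)*ln([Ox]/[Red])
Step 1: RT/nF = 8.314*311/(1*96485) = 0.02679851 V
Step 2: [Ox]/[Red] = 0.645/0.9416 = 0.685004
Step 3: ln(0.685004) = -0.378331
Step 4: correction = 0.02679851 * -0.378331 = -0.0101 V
E = 1.447 + -0.0101 = 1.4369 V

1.4369 V


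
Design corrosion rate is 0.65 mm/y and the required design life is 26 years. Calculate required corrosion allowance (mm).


Corrosion allowance = CR × design life
CA = 0.65 * 26 = 16.9 mm

16.9 mm


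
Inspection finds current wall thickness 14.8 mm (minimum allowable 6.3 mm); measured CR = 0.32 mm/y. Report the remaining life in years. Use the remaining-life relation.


Apply the remaining-life relation: RL = (t_current − t_min) / CR
RL = (14.8 − 6.3) / 0.32 = 8.5 / 0.32 = 26.6 years

26.6 years


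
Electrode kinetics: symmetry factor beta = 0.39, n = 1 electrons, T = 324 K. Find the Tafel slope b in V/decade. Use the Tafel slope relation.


Apply the Tafel slope relation: b = 2.303*R*T/(beta*n*F)
Numerator: 2.303 * 8.314 * 324 = 6203.67
Denominator: 0.39 * 1 * 96485 = 37629.15
b = 6203.67 / 37629.15 = 0.165 V/decade

0.165 V/decade


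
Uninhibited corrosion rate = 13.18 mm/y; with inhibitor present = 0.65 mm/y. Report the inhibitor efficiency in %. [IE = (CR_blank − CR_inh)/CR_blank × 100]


Apply the inhibitor-efficiency definition: IE = (CR_blank − CR_inh)/CR_blank × 100
IE = (13.18 − 0.65) / 13.18 × 100
IE = 12.53 / 13.18 × 100 = 95.1 %

95.1 %


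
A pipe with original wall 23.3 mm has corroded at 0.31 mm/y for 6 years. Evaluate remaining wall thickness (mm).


Remaining wall = original − CR × time
t = 23.3 − 0.31*6 = 23.3 − 1.86 = 21.44 mm

21.44 mm


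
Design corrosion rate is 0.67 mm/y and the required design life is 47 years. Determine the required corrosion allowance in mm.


Corrosion allowance = CR × design life
CA = 0.67 * 47 = 31.49 mm

31.49 mm


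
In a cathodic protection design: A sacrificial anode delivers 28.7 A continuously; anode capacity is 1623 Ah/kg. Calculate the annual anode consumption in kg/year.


Annual consumption = current * hours per year / capacity
Rate = 28.7 * 8760 / 1623 = 154.9 kg/year

154.9 kg/year


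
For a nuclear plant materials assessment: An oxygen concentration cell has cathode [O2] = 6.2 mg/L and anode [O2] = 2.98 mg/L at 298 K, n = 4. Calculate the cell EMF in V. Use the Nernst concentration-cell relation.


Apply the Nernst concentration-cell relation: E = (RT/nF)*ln(C_cathode/C_anode)
RT/nF = 8.314*298/(4*96485) = 0.00641958 V
ln(6.2/2.98) = 0.73263
E = 0.00641958 * 0.73263 = 0.0047 V

0.0047 V


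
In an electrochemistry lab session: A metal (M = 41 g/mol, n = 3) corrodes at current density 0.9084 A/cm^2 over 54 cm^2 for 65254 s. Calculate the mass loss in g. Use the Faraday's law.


Apply Faraday's law: m = i*A*t*M / (n*F)
Total charge passed Q = i*A*t = 0.9084*54*65254 = 3200943.6144 C
m = Q*M/(n*F) = 3200943.6144*41/(3*96485) = 453.3993 g

453.3993 g


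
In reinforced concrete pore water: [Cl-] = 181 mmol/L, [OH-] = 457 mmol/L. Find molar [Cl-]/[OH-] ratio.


Threshold parameter = [Cl-] / [OH-] (molar basis; both in mmol/L, so units cancel)
Ratio = 181 / 457 = 0.4

0.4


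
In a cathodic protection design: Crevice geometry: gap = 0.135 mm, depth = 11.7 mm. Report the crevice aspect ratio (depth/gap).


Aspect ratio = depth / gap
Ratio = 11.7 / 0.135 = 86.7

86.7


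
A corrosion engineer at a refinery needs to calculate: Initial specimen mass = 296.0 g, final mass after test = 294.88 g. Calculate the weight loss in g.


Weight loss = initial − final
WL = 296.0 − 294.88 = 1.12 g

1.12 g


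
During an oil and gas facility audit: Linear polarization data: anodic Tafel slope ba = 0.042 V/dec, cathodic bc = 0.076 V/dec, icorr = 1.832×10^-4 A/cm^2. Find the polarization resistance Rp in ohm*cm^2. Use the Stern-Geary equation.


Apply the Stern-Geary equation: Rp = ba*bc / (2.303*icorr*(ba+bc))
ba*bc = 0.042*0.076 = 0.003192
ba+bc = 0.118; 2.303*icorr*(ba+bc) = 2.303*1.832×10^-4*0.118 = 4.9785333×10^-5
Rp = 0.003192 / 4.9785333×10^-5 = 64.1 ohm*cm^2

64.1 ohm*cm^2


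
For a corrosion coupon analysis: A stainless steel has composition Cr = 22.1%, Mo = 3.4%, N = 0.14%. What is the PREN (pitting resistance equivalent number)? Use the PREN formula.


Apply the PREN formula: PREN = Cr + 3.3*Mo + 16*N
PREN = 22.1 + 3.3*3.4 + 16*0.14
PREN = 22.1 + 11.22 + 2.24 = 35.56

35.56


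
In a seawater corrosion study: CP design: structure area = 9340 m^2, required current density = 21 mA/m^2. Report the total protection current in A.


I = area * current density, then convert mA → A (÷1000)
I = 9340 * 21 / 1000 = 196.14 A

196.14 A


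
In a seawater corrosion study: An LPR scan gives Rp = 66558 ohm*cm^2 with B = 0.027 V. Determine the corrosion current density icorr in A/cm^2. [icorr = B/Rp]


Apply the Stern-Geary relation: icorr = B / Rp
icorr = 0.027 / 66558 = 4.057×10^-7 A/cm^2

4.057×10^-7 A/cm^2


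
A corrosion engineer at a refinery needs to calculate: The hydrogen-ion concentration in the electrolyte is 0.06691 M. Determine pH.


pH = −log10[H+]
pH = −log10(0.06691) = 1.17

1.17


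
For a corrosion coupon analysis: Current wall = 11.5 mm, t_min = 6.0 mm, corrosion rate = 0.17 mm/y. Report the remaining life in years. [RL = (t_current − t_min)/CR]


Apply the remaining-life relation: RL = (t_current − t_min) / CR
RL = (11.5 − 6.0) / 0.17 = 5.5 / 0.17 = 32.4 years

32.4 years


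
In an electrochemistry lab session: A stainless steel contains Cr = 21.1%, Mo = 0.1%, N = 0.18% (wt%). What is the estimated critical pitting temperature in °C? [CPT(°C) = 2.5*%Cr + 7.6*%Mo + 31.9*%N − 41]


Apply the ASTM G48 empirical CPT estimate: CPT(°C) = 2.5*%Cr + 7.6*%Mo + 31.9*%N − 41
2.5*21.1 = 52.75; 7.6*0.1 = 0.76; 31.9*0.18 = 5.742
CPT = 52.75 + 0.76 + 5.742 − 41 = 18.252 °C
Rounded to 0.1 °C: CPT ≈ 18.3 °C

18.3 °C


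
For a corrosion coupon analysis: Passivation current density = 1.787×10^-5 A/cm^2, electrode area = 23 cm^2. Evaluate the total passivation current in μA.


I = i_pass * A, then convert A → μA (×10^6)
I = 1.787×10^-5 * 23 * 10^6 = 411.01 μA

411.01 μA


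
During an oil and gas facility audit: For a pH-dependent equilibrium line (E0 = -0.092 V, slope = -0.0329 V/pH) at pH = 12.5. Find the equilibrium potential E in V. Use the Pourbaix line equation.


Apply the Pourbaix line equation: E = E0 + slope*pH
E = -0.092 + (-0.0329)*12.5 = -0.092 + (-0.41125) = -0.50325 V
Rounded to 3 decimal places: E = -0.503 V

-0.503 V


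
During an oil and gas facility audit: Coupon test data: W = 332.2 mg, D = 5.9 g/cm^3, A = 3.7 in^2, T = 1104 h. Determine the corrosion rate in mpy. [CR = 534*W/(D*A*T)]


Apply the mpy weight-loss relation: CR = 534 * W / (D * A * T)
Numerator: 534 * 332.2 = 177394.8
Denominator: 5.9 * 3.7 * 1104 = 24100.32
CR = 177394.8 / 24100.32 = 7.3607 mpy

7.3607 mpy


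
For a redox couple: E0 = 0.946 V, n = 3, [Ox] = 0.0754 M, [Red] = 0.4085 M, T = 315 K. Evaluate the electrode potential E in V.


Apply the Nernst equation: E = E0 + (RT/nF)*ln([Ox]/[Red])
Step 1: RT/nF = 8.314*315/(3*96485) = 0.00904773 V
Step 2: [Ox]/[Red] = 0.0754/0.4085 = 0.184578
Step 3: ln(0.184578) = -1.689683
Step 4: correction = 0.00904773 * -1.689683 = -0.015 V
E = 0.946 + -0.015 = 0.931 V

0.931 V


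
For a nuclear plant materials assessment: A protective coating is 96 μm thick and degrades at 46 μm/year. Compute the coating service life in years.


Service life = thickness / degradation rate
Life = 96 / 46 = 2.1 years

2.1 years


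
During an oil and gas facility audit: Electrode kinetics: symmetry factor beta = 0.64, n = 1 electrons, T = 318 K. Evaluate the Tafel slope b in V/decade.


Apply the Tafel slope relation: b = 2.303*R*T/(beta*n*F)
Numerator: 2.303 * 8.314 * 318 = 6088.79
Denominator: 0.64 * 1 * 96485 = 61750.4
b = 6088.79 / 61750.4 = 0.099 V/decade

0.099 V/decade


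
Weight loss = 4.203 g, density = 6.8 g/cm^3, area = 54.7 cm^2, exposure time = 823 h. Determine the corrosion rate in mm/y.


Apply the mm/y weight-loss relation: CR = 87600 * W / (D * A * T)
Numerator: 87600 * 4.203 = 368182.8
Denominator: 6.8 * 54.7 * 823 = 306123.08
CR = 368182.8 / 306123.08 = 1.20273 mm/y

1.20273 mm/y


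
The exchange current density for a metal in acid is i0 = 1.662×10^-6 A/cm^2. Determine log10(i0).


i0 = 1.662×10^-6 A/cm^2
log10(i0) = -5.779

-5.779


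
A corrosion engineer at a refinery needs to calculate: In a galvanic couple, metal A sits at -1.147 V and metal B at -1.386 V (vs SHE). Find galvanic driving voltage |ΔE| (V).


Driving voltage is the absolute potential difference.
|ΔE| = |-1.147 − (-1.386)| = 0.239 V

0.239 V


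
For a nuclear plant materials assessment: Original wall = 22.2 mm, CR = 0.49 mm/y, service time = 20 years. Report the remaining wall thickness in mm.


Remaining wall = original − CR × time
t = 22.2 − 0.49*20 = 22.2 − 9.8 = 12.4 mm

12.4 mm


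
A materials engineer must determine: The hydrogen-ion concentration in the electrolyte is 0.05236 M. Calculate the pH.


pH = −log10[H+]
pH = −log10(0.05236) = 1.28

1.28


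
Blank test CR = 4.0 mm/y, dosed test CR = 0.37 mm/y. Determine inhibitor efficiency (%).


Apply the inhibitor-efficiency definition: IE = (CR_blank − CR_inh)/CR_blank × 100
IE = (4.0 − 0.37) / 4.0 × 100
IE = 3.63 / 4.0 × 100 = 90.8 %

90.8 %


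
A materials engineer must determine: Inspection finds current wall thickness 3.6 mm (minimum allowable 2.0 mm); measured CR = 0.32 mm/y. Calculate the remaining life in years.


Apply the remaining-life relation: RL = (t_current − t_min) / CR
RL = (3.6 − 2.0) / 0.32 = 1.6 / 0.32 = 5.0 years

5.0 years


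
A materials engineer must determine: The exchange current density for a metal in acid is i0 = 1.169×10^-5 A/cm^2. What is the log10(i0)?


i0 = 1.169×10^-5 A/cm^2
log10(i0) = -4.932

-4.932


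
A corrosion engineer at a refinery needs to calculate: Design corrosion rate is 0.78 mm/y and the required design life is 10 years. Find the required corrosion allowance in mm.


Corrosion allowance = CR × design life
CA = 0.78 * 10 = 7.8 mm

7.8 mm


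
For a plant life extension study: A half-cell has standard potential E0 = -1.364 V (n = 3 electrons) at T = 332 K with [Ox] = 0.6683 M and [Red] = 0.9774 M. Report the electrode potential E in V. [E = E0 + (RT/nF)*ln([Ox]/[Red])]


Apply the Nernst equation: E = E0 + (RT/nF)*ln([Ox]/[Red])
Step 1: RT/nF = 8.314*332/(3*96485) = 0.00953602 V
Step 2: [Ox]/[Red] = 0.6683/0.9774 = 0.683753
Step 3: ln(0.683753) = -0.380159
Step 4: correction = 0.00953602 * -0.380159 = -0.004 V
E = -1.364 + -0.004 = -1.368 V

-1.368 V


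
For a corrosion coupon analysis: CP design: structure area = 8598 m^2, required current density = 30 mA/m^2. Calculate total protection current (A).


I = area * current density, then convert mA → A (÷1000)
I = 8598 * 30 / 1000 = 257.94 A

257.94 A


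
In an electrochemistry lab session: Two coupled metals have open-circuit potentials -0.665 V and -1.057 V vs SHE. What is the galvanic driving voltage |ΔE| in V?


Driving voltage is the absolute potential difference.
|ΔE| = |-0.665 − (-1.057)| = 0.392 V

0.392 V


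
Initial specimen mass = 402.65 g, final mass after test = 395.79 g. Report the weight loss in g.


Weight loss = initial − final
WL = 402.65 − 395.79 = 6.86 g

6.86 g


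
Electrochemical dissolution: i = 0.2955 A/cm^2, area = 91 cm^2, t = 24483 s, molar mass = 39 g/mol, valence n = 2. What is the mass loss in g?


Apply Faraday's law: m = i*A*t*M / (n*F)
Total charge passed Q = i*A*t = 0.2955*91*24483 = 658360.1115 C
m = Q*M/(n*F) = 658360.1115*39/(2*96485) = 133.05718 g

133.05718 g


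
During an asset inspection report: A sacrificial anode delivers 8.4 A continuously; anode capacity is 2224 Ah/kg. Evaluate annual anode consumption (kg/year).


Annual consumption = current * hours per year / capacity
Rate = 8.4 * 8760 / 2224 = 33.1 kg/year

33.1 kg/year


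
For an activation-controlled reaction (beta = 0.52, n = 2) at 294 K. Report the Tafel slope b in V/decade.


Apply the Tafel slope relation: b = 2.303*R*T/(beta*n*F)
Numerator: 2.303 * 8.314 * 294 = 5629.26
Denominator: 0.52 * 2 * 96485 = 100344.4
b = 5629.26 / 100344.4 = 0.0561 V/decade

0.0561 V/decade


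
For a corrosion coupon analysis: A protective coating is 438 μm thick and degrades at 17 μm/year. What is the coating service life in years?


Service life = thickness / degradation rate
Life = 438 / 17 = 25.8 years

25.8 years


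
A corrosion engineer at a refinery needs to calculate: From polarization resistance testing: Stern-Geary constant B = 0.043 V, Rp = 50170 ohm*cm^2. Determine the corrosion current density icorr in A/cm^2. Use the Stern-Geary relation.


Apply the Stern-Geary relation: icorr = B / Rp
icorr = 0.043 / 50170 = 8.571×10^-7 A/cm^2

8.571×10^-7 A/cm^2


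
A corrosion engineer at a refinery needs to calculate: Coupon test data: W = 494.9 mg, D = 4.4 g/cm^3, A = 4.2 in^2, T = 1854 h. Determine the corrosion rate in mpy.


Apply the mpy weight-loss relation: CR = 534 * W / (D * A * T)
Numerator: 534 * 494.9 = 264276.6
Denominator: 4.4 * 4.2 * 1854 = 34261.92
CR = 264276.6 / 34261.92 = 7.71342 mpy

7.71342 mpy


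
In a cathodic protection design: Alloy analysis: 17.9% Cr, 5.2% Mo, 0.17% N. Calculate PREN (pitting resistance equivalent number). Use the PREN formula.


Apply the PREN formula: PREN = Cr + 3.3*Mo + 16*N
PREN = 17.9 + 3.3*5.2 + 16*0.17
PREN = 17.9 + 17.16 + 2.72 = 37.78

37.78


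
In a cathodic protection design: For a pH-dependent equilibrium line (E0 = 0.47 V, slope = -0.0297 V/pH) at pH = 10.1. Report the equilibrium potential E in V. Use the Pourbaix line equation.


Apply the Pourbaix line equation: E = E0 + slope*pH
E = 0.47 + (-0.0297)*10.1 = 0.47 + (-0.29997) = 0.17003 V
Rounded to 3 decimal places: E = 0.170 V

0.170 V


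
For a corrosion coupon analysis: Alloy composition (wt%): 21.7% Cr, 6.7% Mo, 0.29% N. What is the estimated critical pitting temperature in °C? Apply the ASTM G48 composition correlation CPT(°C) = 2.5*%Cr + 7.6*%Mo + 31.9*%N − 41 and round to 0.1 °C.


Apply the ASTM G48 empirical CPT estimate: CPT(°C) = 2.5*%Cr + 7.6*%Mo + 31.9*%N − 41
2.5*21.7 = 54.25; 7.6*6.7 = 50.92; 31.9*0.29 = 9.251
CPT = 54.25 + 50.92 + 9.251 − 41 = 73.421 °C
Rounded to 0.1 °C: CPT ≈ 73.4 °C

73.4 °C


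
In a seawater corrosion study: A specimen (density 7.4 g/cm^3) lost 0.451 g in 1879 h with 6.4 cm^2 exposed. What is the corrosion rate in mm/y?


Apply the mm/y weight-loss relation: CR = 87600 * W / (D * A * T)
Numerator: 87600 * 0.451 = 39507.6
Denominator: 7.4 * 6.4 * 1879 = 88989.44
CR = 39507.6 / 88989.44 = 0.443958 mm/y

0.443958 mm/y


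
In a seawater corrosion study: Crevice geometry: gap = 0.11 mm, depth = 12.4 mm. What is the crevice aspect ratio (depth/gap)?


Aspect ratio = depth / gap
Ratio = 12.4 / 0.11 = 112.7

112.7


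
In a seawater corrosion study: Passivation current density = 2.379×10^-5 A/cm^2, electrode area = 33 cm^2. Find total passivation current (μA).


I = i_pass * A, then convert A → μA (×10^6)
I = 2.379×10^-5 * 33 * 10^6 = 785.07 μA

785.07 μA


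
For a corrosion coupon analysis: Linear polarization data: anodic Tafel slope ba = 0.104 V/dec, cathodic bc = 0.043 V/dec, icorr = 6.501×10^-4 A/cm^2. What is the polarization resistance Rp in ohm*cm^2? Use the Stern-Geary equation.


Apply the Stern-Geary equation: Rp = ba*bc / (2.303*icorr*(ba+bc))
ba*bc = 0.104*0.043 = 0.004472
ba+bc = 0.147; 2.303*icorr*(ba+bc) = 2.303*6.501×10^-4*0.147 = 2.200855×10^-4
Rp = 0.004472 / 2.200855×10^-4 = 20.32 ohm*cm^2

20.32 ohm*cm^2


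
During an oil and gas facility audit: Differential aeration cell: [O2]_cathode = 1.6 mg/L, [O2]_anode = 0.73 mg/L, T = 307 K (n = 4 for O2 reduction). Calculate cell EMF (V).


Apply the Nernst concentration-cell relation: E = (RT/nF)*ln(C_cathode/C_anode)
RT/nF = 8.314*307/(4*96485) = 0.00661346 V
ln(1.6/0.73) = 0.78471
E = 0.00661346 * 0.78471 = 0.00519 V

0.00519 V


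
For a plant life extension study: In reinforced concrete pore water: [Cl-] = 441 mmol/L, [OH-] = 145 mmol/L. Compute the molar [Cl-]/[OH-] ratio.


Threshold parameter = [Cl-] / [OH-] (molar basis; both in mmol/L, so units cancel)
Ratio = 441 / 145 = 3.04

3.04


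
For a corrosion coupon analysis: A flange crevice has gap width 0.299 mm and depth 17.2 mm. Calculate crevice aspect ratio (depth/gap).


Aspect ratio = depth / gap
Ratio = 17.2 / 0.299 = 57.5

57.5


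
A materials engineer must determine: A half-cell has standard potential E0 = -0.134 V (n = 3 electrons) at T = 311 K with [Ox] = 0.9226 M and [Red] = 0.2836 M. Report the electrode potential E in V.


Apply the Nernst equation: E = E0 + (RT/nF)*ln([Ox]/[Red])
Step 1: RT/nF = 8.314*311/(3*96485) = 0.00893284 V
Step 2: [Ox]/[Red] = 0.9226/0.2836 = 3.253173
Step 3: ln(3.253173) = 1.179631
Step 4: correction = 0.00893284 * 1.179631 = 0.0105 V
E = -0.134 + 0.0105 = -0.1235 V

-0.1235 V


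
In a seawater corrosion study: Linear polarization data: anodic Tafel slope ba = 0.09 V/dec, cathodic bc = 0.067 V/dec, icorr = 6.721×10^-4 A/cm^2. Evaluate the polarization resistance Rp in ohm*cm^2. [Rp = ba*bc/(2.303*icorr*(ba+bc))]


Apply the Stern-Geary equation: Rp = ba*bc / (2.303*icorr*(ba+bc))
ba*bc = 0.09*0.067 = 0.00603
ba+bc = 0.157; 2.303*icorr*(ba+bc) = 2.303*6.721×10^-4*0.157 = 2.4301187×10^-4
Rp = 0.00603 / 2.4301187×10^-4 = 24.81 ohm*cm^2

24.81 ohm*cm^2


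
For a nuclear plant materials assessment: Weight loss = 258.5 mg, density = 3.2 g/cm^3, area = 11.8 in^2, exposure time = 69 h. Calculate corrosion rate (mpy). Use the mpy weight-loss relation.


Apply the mpy weight-loss relation: CR = 534 * W / (D * A * T)
Numerator: 534 * 258.5 = 138039.0
Denominator: 3.2 * 11.8 * 69 = 2605.44
CR = 138039.0 / 2605.44 = 52.98107 mpy

52.98107 mpy


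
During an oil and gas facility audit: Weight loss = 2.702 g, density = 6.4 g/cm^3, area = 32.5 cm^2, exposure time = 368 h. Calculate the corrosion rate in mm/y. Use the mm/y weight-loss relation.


Apply the mm/y weight-loss relation: CR = 87600 * W / (D * A * T)
Numerator: 87600 * 2.702 = 236695.2
Denominator: 6.4 * 32.5 * 368 = 76544.0
CR = 236695.2 / 76544.0 = 3.0923 mm/y

3.0923 mm/y


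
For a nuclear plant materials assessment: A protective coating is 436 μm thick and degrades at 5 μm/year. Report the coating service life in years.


Service life = thickness / degradation rate
Life = 436 / 5 = 87.2 years

87.2 years


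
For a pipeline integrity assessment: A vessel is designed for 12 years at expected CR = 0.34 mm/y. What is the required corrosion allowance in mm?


Corrosion allowance = CR × design life
CA = 0.34 * 12 = 4.08 mm

4.08 mm


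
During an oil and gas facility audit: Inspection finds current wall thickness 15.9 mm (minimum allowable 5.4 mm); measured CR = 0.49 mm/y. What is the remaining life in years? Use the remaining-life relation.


Apply the remaining-life relation: RL = (t_current − t_min) / CR
RL = (15.9 − 5.4) / 0.49 = 10.5 / 0.49 = 21.4 years

21.4 years


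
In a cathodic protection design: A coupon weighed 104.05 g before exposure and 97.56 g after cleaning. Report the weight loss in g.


Weight loss = initial − final
WL = 104.05 − 97.56 = 6.49 g

6.49 g


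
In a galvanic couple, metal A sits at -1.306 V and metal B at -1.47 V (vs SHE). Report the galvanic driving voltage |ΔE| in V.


Driving voltage is the absolute potential difference.
|ΔE| = |-1.306 − (-1.47)| = 0.164 V

0.164 V


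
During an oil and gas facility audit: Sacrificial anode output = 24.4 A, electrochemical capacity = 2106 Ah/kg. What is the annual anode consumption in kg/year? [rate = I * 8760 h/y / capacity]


Annual consumption = current * hours per year / capacity
Rate = 24.4 * 8760 / 2106 = 101.5 kg/year

101.5 kg/year


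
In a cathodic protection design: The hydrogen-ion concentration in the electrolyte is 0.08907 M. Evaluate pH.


pH = −log10[H+]
pH = −log10(0.08907) = 1.05

1.05


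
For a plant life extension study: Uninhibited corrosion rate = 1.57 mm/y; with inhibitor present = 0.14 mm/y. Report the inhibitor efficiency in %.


Apply the inhibitor-efficiency definition: IE = (CR_blank − CR_inh)/CR_blank × 100
IE = (1.57 − 0.14) / 1.57 × 100
IE = 1.43 / 1.57 × 100 = 91.1 %

91.1 %


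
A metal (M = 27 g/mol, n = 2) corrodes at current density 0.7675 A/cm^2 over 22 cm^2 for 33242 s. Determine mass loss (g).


Apply Faraday's law: m = i*A*t*M / (n*F)
Total charge passed Q = i*A*t = 0.7675*22*33242 = 561291.17 C
m = Q*M/(n*F) = 561291.17*27/(2*96485) = 78.535 g

78.535 g
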